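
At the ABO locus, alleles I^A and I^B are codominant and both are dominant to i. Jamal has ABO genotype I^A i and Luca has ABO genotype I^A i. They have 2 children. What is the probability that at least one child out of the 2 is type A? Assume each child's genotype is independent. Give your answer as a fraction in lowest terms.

ABO cross I^A i × I^A i → 1/4 O, 3/4 A.
So P(type A) = 3/4 per child.
P(none) = (1/4)^2 = 1/16; P(at least one) = 1 − 1/16 = 15/16.

15/16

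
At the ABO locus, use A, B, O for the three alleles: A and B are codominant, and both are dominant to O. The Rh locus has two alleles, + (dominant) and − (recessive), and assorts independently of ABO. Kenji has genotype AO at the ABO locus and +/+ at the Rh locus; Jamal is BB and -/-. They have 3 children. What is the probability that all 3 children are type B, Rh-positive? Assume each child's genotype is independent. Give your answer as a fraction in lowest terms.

1/8

ABO cross AO × BB → 1/2 B, 1/2 AB.
Rh cross +/+ × -/- → 1 Rh+; so P(type B, Rh-positive) = 1/2 × 1 = 1/2 per child.
All 3 independent: (1/2)^3 = 1/8.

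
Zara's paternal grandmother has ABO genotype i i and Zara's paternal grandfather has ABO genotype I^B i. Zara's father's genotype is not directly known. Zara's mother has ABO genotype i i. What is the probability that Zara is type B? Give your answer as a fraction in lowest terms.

Zara's father's ABO genotype from i i × I^B i: 1/2 I^B i, 1/2 i i.
Crossing each possibility with the mother i i and summing P(type B): 1/2·1/2 + 1/2·0 = 1/4.

1/4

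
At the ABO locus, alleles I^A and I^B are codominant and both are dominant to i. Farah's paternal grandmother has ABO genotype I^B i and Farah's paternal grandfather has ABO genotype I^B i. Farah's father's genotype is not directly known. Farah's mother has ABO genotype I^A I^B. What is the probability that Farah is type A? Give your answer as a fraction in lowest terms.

Farah's father's ABO genotype from I^B i × I^B i: 1/4 I^B I^B, 1/2 I^B i, 1/4 i i.
Crossing each possibility with the mother I^A I^B and summing P(type A): 1/4·0 + 1/2·1/4 + 1/4·1/2 = 1/4.

1/4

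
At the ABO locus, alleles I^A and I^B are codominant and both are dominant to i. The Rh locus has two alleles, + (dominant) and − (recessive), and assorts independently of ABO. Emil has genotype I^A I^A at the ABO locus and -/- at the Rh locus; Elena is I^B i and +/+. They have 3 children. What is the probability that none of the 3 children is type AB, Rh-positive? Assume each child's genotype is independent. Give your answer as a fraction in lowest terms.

ABO cross I^A I^A × I^B i → 1/2 A, 1/2 AB.
Rh cross -/- × +/+ → 1 Rh+; so P(type AB, Rh-positive) = 1/2 × 1 = 1/2 per child.
P(not type AB, Rh-positive) = 1/2 for one child; (1/2)^3 = 1/8.

1/8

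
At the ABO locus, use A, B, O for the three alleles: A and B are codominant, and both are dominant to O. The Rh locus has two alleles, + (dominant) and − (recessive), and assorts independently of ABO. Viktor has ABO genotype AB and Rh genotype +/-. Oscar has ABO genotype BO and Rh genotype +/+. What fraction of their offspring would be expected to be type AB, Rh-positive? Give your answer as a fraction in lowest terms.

ABO cross AB × BO → offspring phenotypes: 1/4 A, 1/2 B, 1/4 AB.
Rh cross +/- × +/+ → 1 Rh+.
Independent loci: P(type AB, Rh-positive) = 1/4 × 1 = 1/4.

1/4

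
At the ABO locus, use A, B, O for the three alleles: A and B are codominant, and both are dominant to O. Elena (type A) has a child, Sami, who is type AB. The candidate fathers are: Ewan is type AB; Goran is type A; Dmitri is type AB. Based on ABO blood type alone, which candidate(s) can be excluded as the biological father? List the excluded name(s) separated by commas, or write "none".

Goran

A candidate is excluded only if no genotype consistent with his phenotype could produce a type AB child with a type A mother.
Goran (type A): no genotype consistent with that phenotype can produce a type-AB child with a type-A mother.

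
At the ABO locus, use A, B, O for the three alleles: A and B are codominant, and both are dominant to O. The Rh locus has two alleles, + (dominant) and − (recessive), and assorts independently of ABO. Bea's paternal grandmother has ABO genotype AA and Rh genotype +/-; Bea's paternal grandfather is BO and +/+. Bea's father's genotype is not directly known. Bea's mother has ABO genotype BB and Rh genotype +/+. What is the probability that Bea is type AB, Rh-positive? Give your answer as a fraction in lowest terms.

Bea's father's ABO genotype from AA × BO: 1/2 AB, 1/2 AO.
Crossing each possibility with the mother BB and summing P(type AB): 1/2·1/2 + 1/2·1/2 = 1/2.
Similarly for Rh via the father's Rh distribution: P(Rh+) = 1.
Independent loci: 1/2 × 1 = 1/2.

1/2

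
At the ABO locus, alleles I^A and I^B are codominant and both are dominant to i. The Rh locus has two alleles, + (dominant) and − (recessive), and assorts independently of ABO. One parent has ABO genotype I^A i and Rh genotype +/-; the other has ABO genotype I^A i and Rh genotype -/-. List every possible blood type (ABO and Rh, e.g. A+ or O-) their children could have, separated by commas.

Gametes from I^A i × I^A i give offspring ABO genotypes I^A I^A, I^A i, i i, i.e. phenotypes O, A.
Rh cross +/- × -/- → phenotypes Rh+, Rh-.
Combining independently: O+, O-, A+, A-.

O+, O-, A+, A-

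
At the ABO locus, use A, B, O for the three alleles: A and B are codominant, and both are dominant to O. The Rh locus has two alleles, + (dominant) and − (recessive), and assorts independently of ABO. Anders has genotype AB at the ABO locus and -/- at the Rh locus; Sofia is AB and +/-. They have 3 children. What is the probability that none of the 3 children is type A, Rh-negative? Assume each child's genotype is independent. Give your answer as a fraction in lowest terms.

343/512

ABO cross AB × AB → 1/4 A, 1/4 B, 1/2 AB.
Rh cross -/- × +/- → 1/2 Rh+, 1/2 Rh-; so P(type A, Rh-negative) = 1/4 × 1/2 = 1/8 per child.
P(not type A, Rh-negative) = 7/8 for one child; (7/8)^3 = 343/512.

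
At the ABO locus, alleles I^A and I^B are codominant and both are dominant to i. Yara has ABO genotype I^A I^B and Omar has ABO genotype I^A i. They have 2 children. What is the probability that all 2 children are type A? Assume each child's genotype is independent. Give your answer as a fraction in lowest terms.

ABO cross I^A I^B × I^A i → 1/2 A, 1/4 B, 1/4 AB.
So P(type A) = 1/2 per child.
All 2 independent: (1/2)^2 = 1/4.

1/4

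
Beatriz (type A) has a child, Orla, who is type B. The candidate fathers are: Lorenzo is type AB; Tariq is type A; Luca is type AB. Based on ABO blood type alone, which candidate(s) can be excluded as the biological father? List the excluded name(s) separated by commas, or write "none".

A candidate is excluded only if no genotype consistent with his phenotype could produce a type B child with a type A mother.
Tariq (type A): no genotype consistent with that phenotype can produce a type-B child with a type-A mother.

Tariq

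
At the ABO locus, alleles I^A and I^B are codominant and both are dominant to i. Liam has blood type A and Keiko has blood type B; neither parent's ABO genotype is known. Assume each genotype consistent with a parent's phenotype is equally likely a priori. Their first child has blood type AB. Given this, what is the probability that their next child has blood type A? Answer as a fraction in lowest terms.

Possible genotypes: Liam ∈ {I^A I^A, I^A i}; Keiko ∈ {I^B I^B, I^B i}.
Weight each parental genotype pair by prior × P(type-AB child):
  I^A I^A × I^B I^B: posterior weight 4/9; P(next child type A) = 0.
  I^A I^A × I^B i: posterior weight 2/9; P(next child type A) = 1/2.
  I^A i × I^B I^B: posterior weight 2/9; P(next child type A) = 0.
  I^A i × I^B i: posterior weight 1/9; P(next child type A) = 1/4.
Weighted sum = 5/36.

5/36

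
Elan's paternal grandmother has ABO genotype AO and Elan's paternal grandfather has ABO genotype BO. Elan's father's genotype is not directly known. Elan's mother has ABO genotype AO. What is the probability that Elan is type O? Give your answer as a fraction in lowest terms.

Elan's father's ABO genotype from AO × BO: 1/4 AB, 1/4 AO, 1/4 BO, 1/4 OO.
Crossing each possibility with the mother AO and summing P(type O): 1/4·0 + 1/4·1/4 + 1/4·1/4 + 1/4·1/2 = 1/4.

1/4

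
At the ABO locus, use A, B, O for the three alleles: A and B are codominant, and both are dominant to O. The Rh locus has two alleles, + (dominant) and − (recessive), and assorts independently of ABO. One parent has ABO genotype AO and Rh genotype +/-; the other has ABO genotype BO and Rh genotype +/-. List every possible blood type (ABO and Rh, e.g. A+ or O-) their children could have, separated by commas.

Gametes from AO × BO give offspring ABO genotypes AB, AO, BO, OO, i.e. phenotypes O, A, B, AB.
Rh cross +/- × +/- → phenotypes Rh+, Rh-.
Combining independently: O+, O-, A+, A-, B+, B-, AB+, AB-.

O+, O-, A+, A-, B+, B-, AB+, AB-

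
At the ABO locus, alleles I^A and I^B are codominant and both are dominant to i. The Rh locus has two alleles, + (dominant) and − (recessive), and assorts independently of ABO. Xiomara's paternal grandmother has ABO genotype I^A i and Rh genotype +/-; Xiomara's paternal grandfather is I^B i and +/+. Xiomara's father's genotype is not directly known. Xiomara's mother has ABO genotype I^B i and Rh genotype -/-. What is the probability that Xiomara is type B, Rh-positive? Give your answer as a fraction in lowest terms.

Xiomara's father's ABO genotype from I^A i × I^B i: 1/4 I^A I^B, 1/4 I^A i, 1/4 I^B i, 1/4 i i.
Crossing each possibility with the mother I^B i and summing P(type B): 1/4·1/2 + 1/4·1/4 + 1/4·3/4 + 1/4·1/2 = 1/2.
Similarly for Rh via the father's Rh distribution: P(Rh+) = 3/4.
Independent loci: 1/2 × 3/4 = 3/8.

3/8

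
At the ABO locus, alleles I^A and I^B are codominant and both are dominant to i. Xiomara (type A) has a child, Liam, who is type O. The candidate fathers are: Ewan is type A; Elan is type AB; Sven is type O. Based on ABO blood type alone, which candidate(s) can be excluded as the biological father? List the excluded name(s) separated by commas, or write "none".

Elan

A candidate is excluded only if no genotype consistent with his phenotype could produce a type O child with a type A mother.
Elan (type AB): no genotype consistent with that phenotype can produce a type-O child with a type-A mother.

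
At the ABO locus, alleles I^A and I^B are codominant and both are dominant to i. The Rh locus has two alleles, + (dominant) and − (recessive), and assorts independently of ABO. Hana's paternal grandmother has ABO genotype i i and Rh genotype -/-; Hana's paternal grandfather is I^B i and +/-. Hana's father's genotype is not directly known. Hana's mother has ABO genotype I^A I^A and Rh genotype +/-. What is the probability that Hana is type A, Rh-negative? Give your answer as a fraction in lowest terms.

Hana's father's ABO genotype from i i × I^B i: 1/2 I^B i, 1/2 i i.
Crossing each possibility with the mother I^A I^A and summing P(type A): 1/2·1/2 + 1/2·1 = 3/4.
Similarly for Rh via the father's Rh distribution: P(Rh-) = 3/8.
Independent loci: 3/4 × 3/8 = 9/32.

9/32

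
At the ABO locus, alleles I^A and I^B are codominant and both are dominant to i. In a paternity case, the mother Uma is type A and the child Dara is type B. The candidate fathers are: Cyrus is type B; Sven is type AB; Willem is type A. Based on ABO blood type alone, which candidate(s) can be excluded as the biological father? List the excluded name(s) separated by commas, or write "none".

Willem

A candidate is excluded only if no genotype consistent with his phenotype could produce a type B child with a type A mother.
Willem (type A): no genotype consistent with that phenotype can produce a type-B child with a type-A mother.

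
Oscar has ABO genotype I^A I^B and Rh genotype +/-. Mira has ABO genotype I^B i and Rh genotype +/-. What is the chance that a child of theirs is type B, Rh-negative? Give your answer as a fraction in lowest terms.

1/8

ABO cross I^A I^B × I^B i → offspring phenotypes: 1/4 A, 1/2 B, 1/4 AB.
Rh cross +/- × +/- → 3/4 Rh+, 1/4 Rh-.
Independent loci: P(type B, Rh-negative) = 1/2 × 1/4 = 1/8.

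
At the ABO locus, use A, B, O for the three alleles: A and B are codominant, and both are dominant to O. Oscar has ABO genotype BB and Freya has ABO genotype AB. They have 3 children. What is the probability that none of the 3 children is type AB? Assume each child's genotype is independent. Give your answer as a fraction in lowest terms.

1/8

ABO cross BB × AB → 1/2 B, 1/2 AB.
So P(type AB) = 1/2 per child.
P(not type AB) = 1/2 for one child; (1/2)^3 = 1/8.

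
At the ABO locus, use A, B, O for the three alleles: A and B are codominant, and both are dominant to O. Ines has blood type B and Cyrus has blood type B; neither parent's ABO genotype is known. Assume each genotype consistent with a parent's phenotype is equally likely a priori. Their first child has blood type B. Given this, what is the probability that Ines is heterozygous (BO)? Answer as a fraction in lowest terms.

Possible genotypes: Ines ∈ {BB, BO}; Cyrus ∈ {BB, BO}.
Weight each parental genotype pair by prior × P(type-B child):
  BB × BB: posterior weight 4/15.
  BB × BO: posterior weight 4/15.
  BO × BB: posterior weight 4/15.
  BO × BO: posterior weight 1/5.
Sum the posterior weight over pairs where Ines is BO: 7/15.

7/15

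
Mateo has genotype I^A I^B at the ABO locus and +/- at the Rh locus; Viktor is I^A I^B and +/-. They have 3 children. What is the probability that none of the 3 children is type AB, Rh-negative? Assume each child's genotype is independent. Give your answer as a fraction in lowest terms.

ABO cross I^A I^B × I^A I^B → 1/4 A, 1/4 B, 1/2 AB.
Rh cross +/- × +/- → 3/4 Rh+, 1/4 Rh-; so P(type AB, Rh-negative) = 1/2 × 1/4 = 1/8 per child.
P(not type AB, Rh-negative) = 7/8 for one child; (7/8)^3 = 343/512.

343/512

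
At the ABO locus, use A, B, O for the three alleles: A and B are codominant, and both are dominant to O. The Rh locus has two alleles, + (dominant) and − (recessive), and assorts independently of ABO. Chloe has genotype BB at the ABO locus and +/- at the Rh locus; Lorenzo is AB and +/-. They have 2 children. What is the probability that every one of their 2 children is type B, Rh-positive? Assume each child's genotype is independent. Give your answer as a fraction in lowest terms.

ABO cross BB × AB → 1/2 B, 1/2 AB.
Rh cross +/- × +/- → 3/4 Rh+, 1/4 Rh-; so P(type B, Rh-positive) = 1/2 × 3/4 = 3/8 per child.
All 2 independent: (3/8)^2 = 9/64.

9/64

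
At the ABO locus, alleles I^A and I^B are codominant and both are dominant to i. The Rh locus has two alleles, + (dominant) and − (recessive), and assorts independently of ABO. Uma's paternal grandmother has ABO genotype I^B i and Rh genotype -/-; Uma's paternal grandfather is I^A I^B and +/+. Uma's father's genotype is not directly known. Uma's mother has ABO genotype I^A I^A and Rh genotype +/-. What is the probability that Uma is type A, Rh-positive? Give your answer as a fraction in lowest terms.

3/8

Uma's father's ABO genotype from I^B i × I^A I^B: 1/4 I^A I^B, 1/4 I^A i, 1/4 I^B I^B, 1/4 I^B i.
Crossing each possibility with the mother I^A I^A and summing P(type A): 1/4·1/2 + 1/4·1 + 1/4·0 + 1/4·1/2 = 1/2.
Similarly for Rh via the father's Rh distribution: P(Rh+) = 3/4.
Independent loci: 1/2 × 3/4 = 3/8.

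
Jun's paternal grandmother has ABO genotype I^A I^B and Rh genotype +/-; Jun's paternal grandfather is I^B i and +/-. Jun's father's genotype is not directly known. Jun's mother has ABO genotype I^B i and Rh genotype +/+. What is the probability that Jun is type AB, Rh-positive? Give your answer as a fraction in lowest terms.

Jun's father's ABO genotype from I^A I^B × I^B i: 1/4 I^A I^B, 1/4 I^A i, 1/4 I^B I^B, 1/4 I^B i.
Crossing each possibility with the mother I^B i and summing P(type AB): 1/4·1/4 + 1/4·1/4 + 1/4·0 + 1/4·0 = 1/8.
Similarly for Rh via the father's Rh distribution: P(Rh+) = 1.
Independent loci: 1/8 × 1 = 1/8.

1/8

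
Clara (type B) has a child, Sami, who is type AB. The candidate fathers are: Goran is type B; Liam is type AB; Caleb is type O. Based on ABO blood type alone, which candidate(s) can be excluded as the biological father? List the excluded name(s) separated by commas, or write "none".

Goran, Caleb

A candidate is excluded only if no genotype consistent with his phenotype could produce a type AB child with a type B mother.
Goran (type B): no genotype consistent with that phenotype can produce a type-AB child with a type-B mother.
Caleb (type O): no genotype consistent with that phenotype can produce a type-AB child with a type-B mother.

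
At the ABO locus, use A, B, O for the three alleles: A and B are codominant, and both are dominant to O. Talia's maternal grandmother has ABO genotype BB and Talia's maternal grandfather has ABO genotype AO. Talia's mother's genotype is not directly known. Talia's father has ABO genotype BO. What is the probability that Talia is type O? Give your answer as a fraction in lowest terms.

Talia's mother's ABO genotype from BB × AO: 1/2 AB, 1/2 BO.
Crossing each possibility with the father BO and summing P(type O): 1/2·0 + 1/2·1/4 = 1/8.

1/8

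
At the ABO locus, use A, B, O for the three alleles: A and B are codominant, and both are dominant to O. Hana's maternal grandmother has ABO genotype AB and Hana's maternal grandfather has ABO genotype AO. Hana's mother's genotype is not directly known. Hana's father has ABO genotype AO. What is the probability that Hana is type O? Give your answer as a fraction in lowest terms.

1/8

Hana's mother's ABO genotype from AB × AO: 1/4 AA, 1/4 AB, 1/4 AO, 1/4 BO.
Crossing each possibility with the father AO and summing P(type O): 1/4·0 + 1/4·0 + 1/4·1/4 + 1/4·1/4 = 1/8.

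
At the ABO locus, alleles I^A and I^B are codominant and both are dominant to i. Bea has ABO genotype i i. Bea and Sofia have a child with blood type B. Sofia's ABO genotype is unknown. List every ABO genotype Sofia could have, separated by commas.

I^A I^B, I^B I^B, I^B i

For each candidate genotype of Sofia, check whether crossing it with i i can produce every observed child phenotype.
  I^A I^A → possible child types {A} ✗
  I^A I^B → possible child types {A, B} ✓
  I^A i → possible child types {O, A} ✗
  I^B I^B → possible child types {B} ✓
  I^B i → possible child types {O, B} ✓
  i i → possible child types {O} ✗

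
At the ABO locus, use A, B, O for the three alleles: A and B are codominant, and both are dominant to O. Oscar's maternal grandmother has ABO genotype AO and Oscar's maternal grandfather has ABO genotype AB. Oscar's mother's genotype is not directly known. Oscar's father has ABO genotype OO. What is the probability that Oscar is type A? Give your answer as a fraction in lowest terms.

1/2

Oscar's mother's ABO genotype from AO × AB: 1/4 AA, 1/4 AB, 1/4 AO, 1/4 BO.
Crossing each possibility with the father OO and summing P(type A): 1/4·1 + 1/4·1/2 + 1/4·1/2 + 1/4·0 = 1/2.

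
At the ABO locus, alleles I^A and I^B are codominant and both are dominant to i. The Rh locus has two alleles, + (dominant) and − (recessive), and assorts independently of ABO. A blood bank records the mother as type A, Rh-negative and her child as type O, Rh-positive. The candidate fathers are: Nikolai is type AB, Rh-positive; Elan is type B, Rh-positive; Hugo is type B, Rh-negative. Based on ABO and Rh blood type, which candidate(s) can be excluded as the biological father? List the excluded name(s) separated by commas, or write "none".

A candidate is excluded only if no genotype consistent with his phenotype could produce a type O, Rh-positive child with a type A, Rh-negative mother.
Nikolai (type AB, Rh+): no genotype consistent with that phenotype can produce a type-O Rh+ child with a type-A mother.
Hugo (type B, Rh-): no genotype consistent with that phenotype can produce a type-O Rh+ child with a type-A mother.

Nikolai, Hugo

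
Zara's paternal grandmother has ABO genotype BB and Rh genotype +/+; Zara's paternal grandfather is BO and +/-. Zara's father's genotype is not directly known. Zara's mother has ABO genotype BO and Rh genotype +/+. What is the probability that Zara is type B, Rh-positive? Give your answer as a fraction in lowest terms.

7/8

Zara's father's ABO genotype from BB × BO: 1/2 BB, 1/2 BO.
Crossing each possibility with the mother BO and summing P(type B): 1/2·1 + 1/2·3/4 = 7/8.
Similarly for Rh via the father's Rh distribution: P(Rh+) = 1.
Independent loci: 7/8 × 1 = 7/8.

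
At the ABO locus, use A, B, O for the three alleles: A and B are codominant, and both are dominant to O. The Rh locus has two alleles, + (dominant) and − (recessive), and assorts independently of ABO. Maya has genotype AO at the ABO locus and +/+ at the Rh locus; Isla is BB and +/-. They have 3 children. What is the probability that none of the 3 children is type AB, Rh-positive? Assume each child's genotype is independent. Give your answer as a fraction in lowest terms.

1/8

ABO cross AO × BB → 1/2 B, 1/2 AB.
Rh cross +/+ × +/- → 1 Rh+; so P(type AB, Rh-positive) = 1/2 × 1 = 1/2 per child.
P(not type AB, Rh-positive) = 1/2 for one child; (1/2)^3 = 1/8.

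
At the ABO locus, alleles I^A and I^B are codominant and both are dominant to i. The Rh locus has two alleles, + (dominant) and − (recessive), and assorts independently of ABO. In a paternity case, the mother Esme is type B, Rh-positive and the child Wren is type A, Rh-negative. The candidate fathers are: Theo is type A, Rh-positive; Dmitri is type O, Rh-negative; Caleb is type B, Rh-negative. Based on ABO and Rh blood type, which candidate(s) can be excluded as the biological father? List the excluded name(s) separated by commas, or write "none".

A candidate is excluded only if no genotype consistent with his phenotype could produce a type A, Rh-negative child with a type B, Rh-positive mother.
Dmitri (type O, Rh-): no genotype consistent with that phenotype can produce a type-A Rh- child with a type-B mother.
Caleb (type B, Rh-): no genotype consistent with that phenotype can produce a type-A Rh- child with a type-B mother.

Dmitri, Caleb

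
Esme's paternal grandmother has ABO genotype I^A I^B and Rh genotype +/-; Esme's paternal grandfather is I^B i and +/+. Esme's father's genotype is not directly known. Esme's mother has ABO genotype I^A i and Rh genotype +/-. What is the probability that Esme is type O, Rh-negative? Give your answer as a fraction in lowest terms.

1/64

Esme's father's ABO genotype from I^A I^B × I^B i: 1/4 I^A I^B, 1/4 I^A i, 1/4 I^B I^B, 1/4 I^B i.
Crossing each possibility with the mother I^A i and summing P(type O): 1/4·0 + 1/4·1/4 + 1/4·0 + 1/4·1/4 = 1/8.
Similarly for Rh via the father's Rh distribution: P(Rh-) = 1/8.
Independent loci: 1/8 × 1/8 = 1/64.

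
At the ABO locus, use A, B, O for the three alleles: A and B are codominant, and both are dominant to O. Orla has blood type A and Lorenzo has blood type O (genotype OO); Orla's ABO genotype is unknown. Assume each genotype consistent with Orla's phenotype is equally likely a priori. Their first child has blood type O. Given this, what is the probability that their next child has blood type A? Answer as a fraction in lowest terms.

1/2

Possible genotypes: Orla ∈ {AA, AO}; Lorenzo ∈ {OO}.
Weight each parental genotype pair by prior × P(type-O child):
  AO × OO: posterior weight 1; P(next child type A) = 1/2.
Weighted sum = 1/2.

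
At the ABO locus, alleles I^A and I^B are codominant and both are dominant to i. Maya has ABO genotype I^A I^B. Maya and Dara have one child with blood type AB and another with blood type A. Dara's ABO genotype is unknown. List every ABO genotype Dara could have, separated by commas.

I^A I^A, I^A I^B, I^A i, I^B i

For each candidate genotype of Dara, check whether crossing it with I^A I^B can produce every observed child phenotype.
  I^A I^A → possible child types {A, AB} ✓
  I^A I^B → possible child types {A, B, AB} ✓
  I^A i → possible child types {A, B, AB} ✓
  I^B I^B → possible child types {B, AB} ✗
  I^B i → possible child types {A, B, AB} ✓
  i i → possible child types {A, B} ✗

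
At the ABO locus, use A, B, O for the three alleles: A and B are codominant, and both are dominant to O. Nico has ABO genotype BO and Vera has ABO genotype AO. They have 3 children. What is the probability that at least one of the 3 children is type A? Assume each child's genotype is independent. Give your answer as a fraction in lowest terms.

ABO cross BO × AO → 1/4 O, 1/4 A, 1/4 B, 1/4 AB.
So P(type A) = 1/4 per child.
P(none) = (3/4)^3 = 27/64; P(at least one) = 1 − 27/64 = 37/64.

37/64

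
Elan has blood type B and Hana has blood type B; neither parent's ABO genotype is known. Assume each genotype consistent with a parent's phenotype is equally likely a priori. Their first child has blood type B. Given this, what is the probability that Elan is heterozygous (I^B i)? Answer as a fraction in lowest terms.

Possible genotypes: Elan ∈ {I^B I^B, I^B i}; Hana ∈ {I^B I^B, I^B i}.
Weight each parental genotype pair by prior × P(type-B child):
  I^B I^B × I^B I^B: posterior weight 4/15.
  I^B I^B × I^B i: posterior weight 4/15.
  I^B i × I^B I^B: posterior weight 4/15.
  I^B i × I^B i: posterior weight 1/5.
Sum the posterior weight over pairs where Elan is I^B i: 7/15.

7/15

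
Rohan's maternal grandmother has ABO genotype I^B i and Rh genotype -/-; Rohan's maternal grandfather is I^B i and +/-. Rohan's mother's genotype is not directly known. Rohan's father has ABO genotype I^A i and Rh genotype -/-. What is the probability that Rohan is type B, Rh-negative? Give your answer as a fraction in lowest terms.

Rohan's mother's ABO genotype from I^B i × I^B i: 1/4 I^B I^B, 1/2 I^B i, 1/4 i i.
Crossing each possibility with the father I^A i and summing P(type B): 1/4·1/2 + 1/2·1/4 + 1/4·0 = 1/4.
Similarly for Rh via the mother's Rh distribution: P(Rh-) = 3/4.
Independent loci: 1/4 × 3/4 = 3/16.

3/16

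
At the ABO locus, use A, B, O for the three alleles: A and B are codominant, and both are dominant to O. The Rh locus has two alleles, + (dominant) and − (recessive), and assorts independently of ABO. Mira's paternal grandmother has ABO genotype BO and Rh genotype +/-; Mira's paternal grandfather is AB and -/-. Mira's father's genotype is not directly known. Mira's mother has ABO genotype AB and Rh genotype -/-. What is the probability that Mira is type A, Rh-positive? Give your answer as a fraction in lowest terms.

1/16

Mira's father's ABO genotype from BO × AB: 1/4 AB, 1/4 AO, 1/4 BB, 1/4 BO.
Crossing each possibility with the mother AB and summing P(type A): 1/4·1/4 + 1/4·1/2 + 1/4·0 + 1/4·1/4 = 1/4.
Similarly for Rh via the father's Rh distribution: P(Rh+) = 1/4.
Independent loci: 1/4 × 1/4 = 1/16.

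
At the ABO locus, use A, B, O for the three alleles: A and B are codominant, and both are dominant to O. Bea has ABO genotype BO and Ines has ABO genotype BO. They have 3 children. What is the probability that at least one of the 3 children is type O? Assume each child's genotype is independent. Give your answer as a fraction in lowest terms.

ABO cross BO × BO → 1/4 O, 3/4 B.
So P(type O) = 1/4 per child.
P(none) = (3/4)^3 = 27/64; P(at least one) = 1 − 27/64 = 37/64.

37/64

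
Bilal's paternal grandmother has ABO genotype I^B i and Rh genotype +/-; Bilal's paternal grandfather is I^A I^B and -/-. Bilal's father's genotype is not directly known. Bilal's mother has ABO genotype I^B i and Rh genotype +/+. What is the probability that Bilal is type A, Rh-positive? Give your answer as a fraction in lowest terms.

Bilal's father's ABO genotype from I^B i × I^A I^B: 1/4 I^A I^B, 1/4 I^A i, 1/4 I^B I^B, 1/4 I^B i.
Crossing each possibility with the mother I^B i and summing P(type A): 1/4·1/4 + 1/4·1/4 + 1/4·0 + 1/4·0 = 1/8.
Similarly for Rh via the father's Rh distribution: P(Rh+) = 1.
Independent loci: 1/8 × 1 = 1/8.

1/8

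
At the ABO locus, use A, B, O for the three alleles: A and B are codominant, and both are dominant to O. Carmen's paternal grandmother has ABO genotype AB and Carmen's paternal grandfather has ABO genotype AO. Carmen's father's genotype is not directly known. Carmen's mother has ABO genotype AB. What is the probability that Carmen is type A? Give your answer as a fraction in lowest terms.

3/8

Carmen's father's ABO genotype from AB × AO: 1/4 AA, 1/4 AB, 1/4 AO, 1/4 BO.
Crossing each possibility with the mother AB and summing P(type A): 1/4·1/2 + 1/4·1/4 + 1/4·1/2 + 1/4·1/4 = 3/8.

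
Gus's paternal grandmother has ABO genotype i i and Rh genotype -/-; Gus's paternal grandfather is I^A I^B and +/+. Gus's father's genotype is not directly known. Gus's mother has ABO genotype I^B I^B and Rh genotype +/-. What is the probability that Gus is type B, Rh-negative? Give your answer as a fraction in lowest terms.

Gus's father's ABO genotype from i i × I^A I^B: 1/2 I^A i, 1/2 I^B i.
Crossing each possibility with the mother I^B I^B and summing P(type B): 1/2·1/2 + 1/2·1 = 3/4.
Similarly for Rh via the father's Rh distribution: P(Rh-) = 1/4.
Independent loci: 3/4 × 1/4 = 3/16.

3/16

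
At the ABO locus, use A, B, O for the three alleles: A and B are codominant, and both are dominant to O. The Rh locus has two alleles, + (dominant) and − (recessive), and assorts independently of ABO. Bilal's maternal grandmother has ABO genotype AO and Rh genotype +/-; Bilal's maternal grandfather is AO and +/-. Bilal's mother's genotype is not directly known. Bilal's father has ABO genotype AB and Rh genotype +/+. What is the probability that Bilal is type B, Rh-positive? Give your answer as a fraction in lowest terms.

Bilal's mother's ABO genotype from AO × AO: 1/4 AA, 1/2 AO, 1/4 OO.
Crossing each possibility with the father AB and summing P(type B): 1/4·0 + 1/2·1/4 + 1/4·1/2 = 1/4.
Similarly for Rh via the mother's Rh distribution: P(Rh+) = 1.
Independent loci: 1/4 × 1 = 1/4.

1/4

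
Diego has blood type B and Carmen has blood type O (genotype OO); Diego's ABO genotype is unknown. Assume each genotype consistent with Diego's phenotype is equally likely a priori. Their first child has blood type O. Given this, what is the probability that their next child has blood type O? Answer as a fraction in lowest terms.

1/2

Possible genotypes: Diego ∈ {BB, BO}; Carmen ∈ {OO}.
Weight each parental genotype pair by prior × P(type-O child):
  BO × OO: posterior weight 1; P(next child type O) = 1/2.
Weighted sum = 1/2.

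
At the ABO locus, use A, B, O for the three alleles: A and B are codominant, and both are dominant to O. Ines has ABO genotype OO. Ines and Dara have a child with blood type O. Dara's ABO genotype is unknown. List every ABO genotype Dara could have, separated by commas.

AO, BO, OO

For each candidate genotype of Dara, check whether crossing it with OO can produce every observed child phenotype.
  AA → possible child types {A} ✗
  AB → possible child types {A, B} ✗
  AO → possible child types {O, A} ✓
  BB → possible child types {B} ✗
  BO → possible child types {O, B} ✓
  OO → possible child types {O} ✓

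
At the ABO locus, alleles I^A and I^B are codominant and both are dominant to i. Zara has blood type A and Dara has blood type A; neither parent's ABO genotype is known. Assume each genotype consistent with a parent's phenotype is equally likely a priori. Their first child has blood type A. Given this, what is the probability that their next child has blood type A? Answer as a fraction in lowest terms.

Possible genotypes: Zara ∈ {I^A I^A, I^A i}; Dara ∈ {I^A I^A, I^A i}.
Weight each parental genotype pair by prior × P(type-A child):
  I^A I^A × I^A I^A: posterior weight 4/15; P(next child type A) = 1.
  I^A I^A × I^A i: posterior weight 4/15; P(next child type A) = 1.
  I^A i × I^A I^A: posterior weight 4/15; P(next child type A) = 1.
  I^A i × I^A i: posterior weight 1/5; P(next child type A) = 3/4.
Weighted sum = 19/20.

19/20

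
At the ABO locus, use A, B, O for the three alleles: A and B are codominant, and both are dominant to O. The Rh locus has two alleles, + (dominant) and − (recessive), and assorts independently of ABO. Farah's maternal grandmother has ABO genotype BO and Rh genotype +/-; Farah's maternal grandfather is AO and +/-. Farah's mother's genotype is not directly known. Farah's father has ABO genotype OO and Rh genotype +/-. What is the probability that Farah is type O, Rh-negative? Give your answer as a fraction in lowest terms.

1/8

Farah's mother's ABO genotype from BO × AO: 1/4 AB, 1/4 AO, 1/4 BO, 1/4 OO.
Crossing each possibility with the father OO and summing P(type O): 1/4·0 + 1/4·1/2 + 1/4·1/2 + 1/4·1 = 1/2.
Similarly for Rh via the mother's Rh distribution: P(Rh-) = 1/4.
Independent loci: 1/2 × 1/4 = 1/8.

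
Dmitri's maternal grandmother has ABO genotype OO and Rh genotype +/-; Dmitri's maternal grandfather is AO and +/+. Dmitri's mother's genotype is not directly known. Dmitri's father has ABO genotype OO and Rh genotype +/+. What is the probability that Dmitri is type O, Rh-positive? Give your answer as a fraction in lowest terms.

3/4

Dmitri's mother's ABO genotype from OO × AO: 1/2 AO, 1/2 OO.
Crossing each possibility with the father OO and summing P(type O): 1/2·1/2 + 1/2·1 = 3/4.
Similarly for Rh via the mother's Rh distribution: P(Rh+) = 1.
Independent loci: 3/4 × 1 = 3/4.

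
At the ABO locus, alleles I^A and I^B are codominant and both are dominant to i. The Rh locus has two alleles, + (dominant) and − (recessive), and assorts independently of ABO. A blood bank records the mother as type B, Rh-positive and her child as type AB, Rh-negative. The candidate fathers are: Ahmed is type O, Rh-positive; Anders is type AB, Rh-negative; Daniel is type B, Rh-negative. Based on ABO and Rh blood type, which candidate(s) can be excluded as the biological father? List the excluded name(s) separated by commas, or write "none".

Ahmed, Daniel

A candidate is excluded only if no genotype consistent with his phenotype could produce a type AB, Rh-negative child with a type B, Rh-positive mother.
Ahmed (type O, Rh+): no genotype consistent with that phenotype can produce a type-AB Rh- child with a type-B mother.
Daniel (type B, Rh-): no genotype consistent with that phenotype can produce a type-AB Rh- child with a type-B mother.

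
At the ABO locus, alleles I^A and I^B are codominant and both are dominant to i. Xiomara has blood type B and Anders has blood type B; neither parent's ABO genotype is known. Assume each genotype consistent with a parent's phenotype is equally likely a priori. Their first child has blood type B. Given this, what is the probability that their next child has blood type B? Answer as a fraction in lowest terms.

Possible genotypes: Xiomara ∈ {I^B I^B, I^B i}; Anders ∈ {I^B I^B, I^B i}.
Weight each parental genotype pair by prior × P(type-B child):
  I^B I^B × I^B I^B: posterior weight 4/15; P(next child type B) = 1.
  I^B I^B × I^B i: posterior weight 4/15; P(next child type B) = 1.
  I^B i × I^B I^B: posterior weight 4/15; P(next child type B) = 1.
  I^B i × I^B i: posterior weight 1/5; P(next child type B) = 3/4.
Weighted sum = 19/20.

19/20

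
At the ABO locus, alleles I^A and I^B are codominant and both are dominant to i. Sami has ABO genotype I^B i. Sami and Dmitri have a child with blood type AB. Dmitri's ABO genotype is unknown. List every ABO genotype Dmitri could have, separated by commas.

I^A I^A, I^A I^B, I^A i

For each candidate genotype of Dmitri, check whether crossing it with I^B i can produce every observed child phenotype.
  I^A I^A → possible child types {A, AB} ✓
  I^A I^B → possible child types {A, B, AB} ✓
  I^A i → possible child types {O, A, B, AB} ✓
  I^B I^B → possible child types {B} ✗
  I^B i → possible child types {O, B} ✗
  i i → possible child types {O, B} ✗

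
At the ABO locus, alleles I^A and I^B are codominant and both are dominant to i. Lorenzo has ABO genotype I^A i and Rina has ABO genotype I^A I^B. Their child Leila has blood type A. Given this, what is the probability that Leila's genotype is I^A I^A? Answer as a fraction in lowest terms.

Cross I^A i × I^A I^B → 1/4 I^A I^A, 1/4 I^A I^B, 1/4 I^A i, 1/4 I^B i.
Type-A genotypes among offspring: I^A I^A (1/4), I^A i (1/4); total 1/2.
P(I^A I^A | type A) = (1/4) / (1/2) = 1/2.

1/2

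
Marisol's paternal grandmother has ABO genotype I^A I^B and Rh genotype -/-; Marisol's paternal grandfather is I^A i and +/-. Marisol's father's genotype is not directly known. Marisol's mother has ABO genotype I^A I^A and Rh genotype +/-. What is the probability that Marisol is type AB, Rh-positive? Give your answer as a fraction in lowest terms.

Marisol's father's ABO genotype from I^A I^B × I^A i: 1/4 I^A I^A, 1/4 I^A I^B, 1/4 I^A i, 1/4 I^B i.
Crossing each possibility with the mother I^A I^A and summing P(type AB): 1/4·0 + 1/4·1/2 + 1/4·0 + 1/4·1/2 = 1/4.
Similarly for Rh via the father's Rh distribution: P(Rh+) = 5/8.
Independent loci: 1/4 × 5/8 = 5/32.

5/32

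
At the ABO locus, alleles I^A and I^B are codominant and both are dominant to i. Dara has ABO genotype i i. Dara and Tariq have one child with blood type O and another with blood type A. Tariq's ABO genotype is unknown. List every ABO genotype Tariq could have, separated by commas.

For each candidate genotype of Tariq, check whether crossing it with i i can produce every observed child phenotype.
  I^A I^A → possible child types {A} ✗
  I^A I^B → possible child types {A, B} ✗
  I^A i → possible child types {O, A} ✓
  I^B I^B → possible child types {B} ✗
  I^B i → possible child types {O, B} ✗
  i i → possible child types {O} ✗

I^A i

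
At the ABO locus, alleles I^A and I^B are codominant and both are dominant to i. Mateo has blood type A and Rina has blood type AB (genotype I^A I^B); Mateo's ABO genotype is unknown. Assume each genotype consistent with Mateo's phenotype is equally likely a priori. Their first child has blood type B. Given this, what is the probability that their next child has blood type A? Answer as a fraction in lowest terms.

1/2

Possible genotypes: Mateo ∈ {I^A I^A, I^A i}; Rina ∈ {I^A I^B}.
Weight each parental genotype pair by prior × P(type-B child):
  I^A i × I^A I^B: posterior weight 1; P(next child type A) = 1/2.
Weighted sum = 1/2.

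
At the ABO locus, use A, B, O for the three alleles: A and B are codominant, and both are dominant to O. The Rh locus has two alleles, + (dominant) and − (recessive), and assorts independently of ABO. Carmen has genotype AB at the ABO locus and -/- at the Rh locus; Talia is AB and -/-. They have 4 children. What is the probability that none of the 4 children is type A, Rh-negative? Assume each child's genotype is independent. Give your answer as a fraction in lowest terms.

81/256

ABO cross AB × AB → 1/4 A, 1/4 B, 1/2 AB.
Rh cross -/- × -/- → 1 Rh-; so P(type A, Rh-negative) = 1/4 × 1 = 1/4 per child.
P(not type A, Rh-negative) = 3/4 for one child; (3/4)^4 = 81/256.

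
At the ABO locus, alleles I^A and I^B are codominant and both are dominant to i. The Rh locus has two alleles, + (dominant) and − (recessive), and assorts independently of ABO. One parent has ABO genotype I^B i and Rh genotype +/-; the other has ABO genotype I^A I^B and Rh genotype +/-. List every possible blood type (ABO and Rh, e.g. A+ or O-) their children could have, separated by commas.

A+, A-, B+, B-, AB+, AB-

Gametes from I^B i × I^A I^B give offspring ABO genotypes I^A I^B, I^A i, I^B I^B, I^B i, i.e. phenotypes A, B, AB.
Rh cross +/- × +/- → phenotypes Rh+, Rh-.
Combining independently: A+, A-, B+, B-, AB+, AB-.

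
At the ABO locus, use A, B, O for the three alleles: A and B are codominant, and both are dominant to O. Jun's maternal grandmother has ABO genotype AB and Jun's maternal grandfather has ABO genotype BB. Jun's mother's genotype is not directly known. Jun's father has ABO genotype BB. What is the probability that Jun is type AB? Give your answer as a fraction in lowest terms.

1/4

Jun's mother's ABO genotype from AB × BB: 1/2 AB, 1/2 BB.
Crossing each possibility with the father BB and summing P(type AB): 1/2·1/2 + 1/2·0 = 1/4.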